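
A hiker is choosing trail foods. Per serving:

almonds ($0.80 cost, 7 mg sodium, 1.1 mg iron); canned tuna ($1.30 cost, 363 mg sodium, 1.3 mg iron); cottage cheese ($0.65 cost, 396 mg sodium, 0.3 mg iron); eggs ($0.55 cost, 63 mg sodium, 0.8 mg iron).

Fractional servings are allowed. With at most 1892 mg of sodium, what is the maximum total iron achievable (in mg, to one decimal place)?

297.3 mg

Iron per mg sodium: almonds 0.1571, eggs 0.0127, canned tuna 0.003581, cottage cheese 0.0007576.
With no serving limits, spend the whole sodium allowance on almonds: 1892 mg / 7 mg × 1.1 mg = 297.3 mg.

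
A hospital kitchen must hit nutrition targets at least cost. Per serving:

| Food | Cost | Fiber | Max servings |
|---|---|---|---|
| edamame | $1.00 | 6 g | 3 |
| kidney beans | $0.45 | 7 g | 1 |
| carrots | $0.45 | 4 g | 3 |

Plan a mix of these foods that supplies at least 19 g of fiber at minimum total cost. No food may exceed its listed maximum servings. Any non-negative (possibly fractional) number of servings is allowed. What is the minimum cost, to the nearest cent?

$1.80

Cost per g of fiber: kidney beans $0.0643, carrots $0.1125, edamame $0.1667.
Take 1 serving of kidney beans: +7.0 g fiber for $0.45 (total $0.45, still need 12.0 g).
Take 3 servings of carrots: +12.0 g fiber for $1.35 (total $1.80, still need 0.0 g).
Greedy by cheapest-per-g is optimal for a single linear constraint, so the minimum cost is $1.80.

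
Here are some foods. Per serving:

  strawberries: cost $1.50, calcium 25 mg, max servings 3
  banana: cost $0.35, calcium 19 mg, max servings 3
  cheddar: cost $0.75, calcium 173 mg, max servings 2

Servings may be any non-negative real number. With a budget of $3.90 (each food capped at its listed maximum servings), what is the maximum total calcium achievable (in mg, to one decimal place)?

Calcium per dollar: cheddar 230.7, banana 54.29, strawberries 16.67.
Take 2 servings of cheddar: spends $1.50, +346.0 mg calcium (running total 346.0 mg).
Take 3 servings of banana: spends $1.05, +57.0 mg calcium (running total 403.0 mg).
Take 0.9 servings of strawberries: spends $1.35, +22.5 mg calcium (running total 425.5 mg).
Greedy by best ratio exhausts the cost allowance optimally: 425.5 mg.

425.5 mg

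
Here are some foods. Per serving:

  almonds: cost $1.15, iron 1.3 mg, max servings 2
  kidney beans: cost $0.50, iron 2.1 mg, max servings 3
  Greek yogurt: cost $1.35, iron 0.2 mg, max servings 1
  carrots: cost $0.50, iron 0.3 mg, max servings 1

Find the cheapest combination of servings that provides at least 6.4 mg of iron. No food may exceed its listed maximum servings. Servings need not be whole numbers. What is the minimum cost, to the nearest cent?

Cost per mg of iron: kidney beans $0.2381, almonds $0.8846, carrots $1.6667, Greek yogurt $6.7500.
Take 3 servings of kidney beans: +6.3 mg iron for $1.50 (total $1.50, still need 0.1 mg).
Take 0.07692 servings of almonds: +0.1 mg iron for $0.09 (total $1.59, still need 0.0 mg).
Filling from the cheapest source first is optimal under one linear minimum: $1.59.

$1.59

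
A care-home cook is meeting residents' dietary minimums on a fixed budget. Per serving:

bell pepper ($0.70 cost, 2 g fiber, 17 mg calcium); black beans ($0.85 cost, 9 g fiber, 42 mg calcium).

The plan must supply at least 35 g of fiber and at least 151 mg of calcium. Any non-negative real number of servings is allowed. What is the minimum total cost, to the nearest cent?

$3.31

This is a tiny linear program; its minimum lies at a vertex of the feasible set. List the vertices and price them.
bell pepper only: max(35/2, 151/17) = 17.5 servings → $12.25.
black beans only: max(35/9, 151/42) = 3.889 servings → $3.31.
bell pepper + black beans: intersection lies outside the first quadrant.
So the least-cost plan costs $3.31.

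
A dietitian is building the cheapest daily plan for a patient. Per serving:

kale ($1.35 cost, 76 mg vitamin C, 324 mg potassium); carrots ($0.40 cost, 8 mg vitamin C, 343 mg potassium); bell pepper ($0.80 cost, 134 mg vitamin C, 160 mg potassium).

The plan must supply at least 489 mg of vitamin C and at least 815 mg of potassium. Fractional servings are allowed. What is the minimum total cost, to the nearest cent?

Check every corner: each single food scaled to meet both minima, and each pair solved so both constraints bind.
kale only: max(489/76, 815/324) = 6.434 servings → $8.69.
carrots only: max(489/8, 815/343) = 61.12 servings → $24.45.
bell pepper only: max(489/134, 815/160) = 5.094 servings → $4.08.
kale + carrots with both targets exact would need a negative amount; discard.
kale + bell pepper with both tight: 0.9908 servings and 3.087 servings → $3.81.
carrots + bell pepper with both tight: 0.6931 servings and 3.608 servings → $3.16.
The minimum over all feasible corners is $3.16.

$3.16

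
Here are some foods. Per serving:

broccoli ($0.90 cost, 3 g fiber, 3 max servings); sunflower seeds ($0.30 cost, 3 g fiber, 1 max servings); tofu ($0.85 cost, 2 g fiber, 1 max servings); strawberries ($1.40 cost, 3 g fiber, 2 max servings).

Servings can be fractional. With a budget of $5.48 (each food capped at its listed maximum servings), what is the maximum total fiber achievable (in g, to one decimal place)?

17.5 g

Fiber per dollar: sunflower seeds 10, broccoli 3.333, tofu 2.353, strawberries 2.143.
Take 1 serving of sunflower seeds: spends $0.30, +3.0 g fiber (running total 3.0 g).
Take 3 servings of broccoli: spends $2.70, +9.0 g fiber (running total 12.0 g).
Take 1 serving of tofu: spends $0.85, +2.0 g fiber (running total 14.0 g).
Take 1.164 servings of strawberries: spends $1.63, +3.5 g fiber (running total 17.5 g).
Greedy by best ratio exhausts the cost allowance optimally: 17.5 g.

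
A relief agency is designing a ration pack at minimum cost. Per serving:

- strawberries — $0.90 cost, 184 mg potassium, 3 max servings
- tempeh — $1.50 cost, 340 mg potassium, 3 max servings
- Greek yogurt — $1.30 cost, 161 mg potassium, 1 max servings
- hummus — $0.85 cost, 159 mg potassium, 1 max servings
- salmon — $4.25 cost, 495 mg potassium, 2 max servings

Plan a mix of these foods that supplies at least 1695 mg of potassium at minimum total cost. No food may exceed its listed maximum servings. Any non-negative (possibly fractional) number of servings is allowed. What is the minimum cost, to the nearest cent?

Cost per mg of potassium: tempeh $0.0044, strawberries $0.0049, hummus $0.0053, Greek yogurt $0.0081, salmon $0.0086.
Take 3 servings of tempeh: +1020.0 mg potassium for $4.50 (total $4.50, still need 675.0 mg).
Take 3 servings of strawberries: +552.0 mg potassium for $2.70 (total $7.20, still need 123.0 mg).
Take 0.7736 servings of hummus: +123.0 mg potassium for $0.66 (total $7.86, still need 0.0 mg).
Greedy by cheapest-per-mg is optimal for a single linear constraint, so the minimum cost is $7.86.

$7.86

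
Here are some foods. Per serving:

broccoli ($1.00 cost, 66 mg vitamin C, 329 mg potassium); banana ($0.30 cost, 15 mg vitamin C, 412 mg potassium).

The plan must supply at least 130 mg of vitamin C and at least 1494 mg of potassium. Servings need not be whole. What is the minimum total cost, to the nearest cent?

Two binding constraints pin down two serving amounts, so the optimal mix uses at most two foods. The candidates are each food alone (scaled to the tighter of vitamin C/potassium) and each pair with both constraints tight.
broccoli only: max(130/66, 1494/329) = 4.541 servings → $4.54.
banana only: max(130/15, 1494/412) = 8.667 servings → $2.60.
broccoli + banana with both tight: 1.4 servings and 2.509 servings → $2.15.
Cheapest feasible corner: $2.15.

$2.15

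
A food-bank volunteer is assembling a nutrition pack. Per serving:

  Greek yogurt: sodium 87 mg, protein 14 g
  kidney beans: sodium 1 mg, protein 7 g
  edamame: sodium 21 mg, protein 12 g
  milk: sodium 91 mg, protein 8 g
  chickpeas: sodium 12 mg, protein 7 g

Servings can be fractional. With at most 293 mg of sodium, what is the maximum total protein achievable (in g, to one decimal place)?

2051.0 g

Protein per mg sodium: kidney beans 7, chickpeas 0.5833, edamame 0.5714, Greek yogurt 0.1609, milk 0.08791.
With no serving limits, spend the whole sodium allowance on kidney beans: 293 mg / 1 mg × 7 g = 2051.0 g.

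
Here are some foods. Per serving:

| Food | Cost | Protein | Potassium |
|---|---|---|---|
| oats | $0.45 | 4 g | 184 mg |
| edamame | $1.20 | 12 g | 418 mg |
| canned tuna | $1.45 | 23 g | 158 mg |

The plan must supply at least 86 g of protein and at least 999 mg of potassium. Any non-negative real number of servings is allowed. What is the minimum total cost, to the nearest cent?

$5.94

At the optimum either one food covers both requirements or two foods hit both targets exactly; no other combination can be cheaper.
oats only: max(86/4, 999/184) = 21.5 servings → $9.68.
edamame only: max(86/12, 999/418) = 7.167 servings → $8.60.
canned tuna only: max(86/23, 999/158) = 6.323 servings → $9.17.
oats + edamame: the both-tight solution has a negative serving — not a feasible corner.
oats + canned tuna with both tight: 2.608 servings and 3.286 servings → $5.94.
edamame + canned tuna with both tight: 1.217 servings and 3.104 servings → $5.96.
Cheapest feasible corner: $5.94.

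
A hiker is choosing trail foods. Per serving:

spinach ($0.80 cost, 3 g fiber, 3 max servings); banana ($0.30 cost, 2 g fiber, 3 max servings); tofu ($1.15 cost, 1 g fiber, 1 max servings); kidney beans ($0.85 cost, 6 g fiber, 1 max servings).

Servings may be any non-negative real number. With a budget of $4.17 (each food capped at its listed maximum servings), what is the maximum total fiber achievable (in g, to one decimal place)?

Fiber per dollar: kidney beans 7.059, banana 6.667, spinach 3.75, tofu 0.8696.
Take 1 serving of kidney beans: spends $0.85, +6.0 g fiber (running total 6.0 g).
Take 3 servings of banana: spends $0.90, +6.0 g fiber (running total 12.0 g).
Take 3 servings of spinach: spends $2.40, +9.0 g fiber (running total 21.0 g).
Take 0.01739 servings of tofu: spends $0.02, +0.0 g fiber (running total 21.0 g).
Greedy by best ratio exhausts the cost allowance optimally: 21.0 g.

21.0 g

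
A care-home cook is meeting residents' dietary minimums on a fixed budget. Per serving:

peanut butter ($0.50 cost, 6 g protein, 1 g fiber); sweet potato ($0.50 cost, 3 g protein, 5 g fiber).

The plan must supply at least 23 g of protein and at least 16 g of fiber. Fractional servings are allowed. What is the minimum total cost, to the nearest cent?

$2.59

An LP optimum is at a vertex; with two nutrient constraints at most two foods are used. Check each candidate.
peanut butter only: max(23/6, 16/1) = 16 servings → $8.00.
sweet potato only: max(23/3, 16/5) = 7.667 servings → $3.83.
peanut butter + sweet potato with both tight: 2.481 servings and 2.704 servings → $2.59.
The minimum over all feasible corners is $2.59.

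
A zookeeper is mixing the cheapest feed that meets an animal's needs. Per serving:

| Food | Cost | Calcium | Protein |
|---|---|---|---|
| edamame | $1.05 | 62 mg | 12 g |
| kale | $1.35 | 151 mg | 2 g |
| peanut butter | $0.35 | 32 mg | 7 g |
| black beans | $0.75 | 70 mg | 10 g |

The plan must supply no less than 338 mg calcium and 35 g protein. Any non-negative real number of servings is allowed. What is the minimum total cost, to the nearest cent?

An LP optimum is at a vertex; with two nutrient constraints at most two foods are used. Check each candidate.
edamame only: max(338/62, 35/12) = 5.452 servings → $5.72.
kale only: max(338/151, 35/2) = 17.5 servings → $23.62.
peanut butter only: max(338/32, 35/7) = 10.56 servings → $3.70.
black beans only: max(338/70, 35/10) = 4.829 servings → $3.62.
edamame + kale with both tight: 2.73 servings and 1.117 servings → $4.38.
edamame + peanut butter with both targets exact would need a negative amount; discard.
edamame + black beans: intersection lies outside the first quadrant.
kale + peanut butter with both tight: 1.255 servings and 4.641 servings → $3.32.
kale + black beans with both tight: 0.6788 servings and 3.364 servings → $3.44.
peanut butter + black beans: intersection lies outside the first quadrant.
The minimum over all feasible corners is $3.32.

$3.32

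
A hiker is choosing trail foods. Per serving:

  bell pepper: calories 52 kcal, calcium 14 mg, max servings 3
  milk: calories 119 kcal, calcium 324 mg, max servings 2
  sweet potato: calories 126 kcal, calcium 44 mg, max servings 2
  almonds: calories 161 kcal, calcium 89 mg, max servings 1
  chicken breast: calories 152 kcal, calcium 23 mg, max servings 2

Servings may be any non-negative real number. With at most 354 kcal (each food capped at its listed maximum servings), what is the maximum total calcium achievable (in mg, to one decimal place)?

Calcium per kcal: milk 2.723, almonds 0.5528, sweet potato 0.3492, bell pepper 0.2692, chicken breast 0.1513.
Take 2 servings of milk: uses 238 kcal, +648.0 mg calcium (running total 648.0 mg).
Take 0.7205 servings of almonds: uses 116 kcal, +64.1 mg calcium (running total 712.1 mg).
Filling greedily by calcium-per-kcal is optimal for one linear limit, giving 712.1 mg.

712.1 mg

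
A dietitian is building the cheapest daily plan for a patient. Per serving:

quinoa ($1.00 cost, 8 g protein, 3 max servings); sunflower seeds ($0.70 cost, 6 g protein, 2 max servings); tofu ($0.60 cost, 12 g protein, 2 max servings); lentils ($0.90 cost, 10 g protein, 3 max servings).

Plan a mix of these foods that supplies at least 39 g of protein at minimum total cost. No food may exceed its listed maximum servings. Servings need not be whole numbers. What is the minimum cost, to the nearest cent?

$2.55

Cost per g of protein: tofu $0.0500, lentils $0.0900, sunflower seeds $0.1167, quinoa $0.1250.
Take 2 servings of tofu: +24.0 g protein for $1.20 (total $1.20, still need 15.0 g).
Take 1.5 servings of lentils: +15.0 g protein for $1.35 (total $2.55, still need 0.0 g).
Greedy by cheapest-per-g is optimal for a single linear constraint, so the minimum cost is $2.55.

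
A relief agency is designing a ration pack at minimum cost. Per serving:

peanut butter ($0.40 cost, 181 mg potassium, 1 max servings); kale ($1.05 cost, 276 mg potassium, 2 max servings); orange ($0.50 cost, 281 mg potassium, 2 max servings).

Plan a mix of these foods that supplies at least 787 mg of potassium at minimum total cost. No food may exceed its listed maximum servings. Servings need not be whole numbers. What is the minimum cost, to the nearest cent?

$1.57

Cost per mg of potassium: orange $0.0018, peanut butter $0.0022, kale $0.0038.
Take 2 servings of orange: +562.0 mg potassium for $1.00 (total $1.00, still need 225.0 mg).
Take 1 serving of peanut butter: +181.0 mg potassium for $0.40 (total $1.40, still need 44.0 mg).
Take 0.1594 servings of kale: +44.0 mg potassium for $0.17 (total $1.57, still need 0.0 mg).
Greedy by cheapest-per-mg is optimal for a single linear constraint, so the minimum cost is $1.57.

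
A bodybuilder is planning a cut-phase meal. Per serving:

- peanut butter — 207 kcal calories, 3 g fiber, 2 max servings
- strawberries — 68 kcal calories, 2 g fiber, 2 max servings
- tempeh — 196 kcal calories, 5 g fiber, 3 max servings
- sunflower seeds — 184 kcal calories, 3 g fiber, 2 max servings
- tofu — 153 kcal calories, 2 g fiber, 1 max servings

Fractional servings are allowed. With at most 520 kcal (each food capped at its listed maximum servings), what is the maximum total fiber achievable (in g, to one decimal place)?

Fiber per kcal: strawberries 0.02941, tempeh 0.02551, sunflower seeds 0.0163, peanut butter 0.01449, tofu 0.01307.
Take 2 servings of strawberries: uses 136 kcal, +4.0 g fiber (running total 4.0 g).
Take 1.959 servings of tempeh: uses 384 kcal, +9.8 g fiber (running total 13.8 g).
Greedy by best ratio exhausts the calories allowance optimally: 13.8 g.

13.8 g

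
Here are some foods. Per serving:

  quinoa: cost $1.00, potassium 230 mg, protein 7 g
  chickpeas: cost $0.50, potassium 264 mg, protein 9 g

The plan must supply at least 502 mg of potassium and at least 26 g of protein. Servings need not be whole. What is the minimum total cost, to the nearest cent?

$1.44

For a min-cost LP with two ≥-constraints, a basic feasible solution has at most two positive variables.
quinoa only: max(502/230, 26/7) = 3.714 servings → $3.71.
chickpeas only: max(502/264, 26/9) = 2.889 servings → $1.44.
quinoa + chickpeas: intersection lies outside the first quadrant.
So the least-cost plan costs $1.44.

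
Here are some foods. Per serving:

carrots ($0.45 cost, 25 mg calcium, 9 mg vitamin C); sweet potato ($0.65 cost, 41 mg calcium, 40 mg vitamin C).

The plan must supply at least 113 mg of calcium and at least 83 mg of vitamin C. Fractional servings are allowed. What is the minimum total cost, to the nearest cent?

An LP optimum is at a vertex; with two nutrient constraints at most two foods are used. Check each candidate.
carrots only: max(113/25, 83/9) = 9.222 servings → $4.15.
sweet potato only: max(113/41, 83/40) = 2.756 servings → $1.79.
carrots + sweet potato with both tight: 1.77 servings and 1.677 servings → $1.89.
So the least-cost plan costs $1.79.

$1.79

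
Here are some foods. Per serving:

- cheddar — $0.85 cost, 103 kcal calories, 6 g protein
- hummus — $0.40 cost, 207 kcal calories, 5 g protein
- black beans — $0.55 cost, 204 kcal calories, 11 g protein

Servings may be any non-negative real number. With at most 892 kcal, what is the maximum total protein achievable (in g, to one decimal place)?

52.0 g

Protein per kcal: cheddar 0.05825, black beans 0.05392, hummus 0.02415.
With no serving limits, spend the whole calories allowance on cheddar: 892 kcal / 103 kcal × 6 g = 52.0 g.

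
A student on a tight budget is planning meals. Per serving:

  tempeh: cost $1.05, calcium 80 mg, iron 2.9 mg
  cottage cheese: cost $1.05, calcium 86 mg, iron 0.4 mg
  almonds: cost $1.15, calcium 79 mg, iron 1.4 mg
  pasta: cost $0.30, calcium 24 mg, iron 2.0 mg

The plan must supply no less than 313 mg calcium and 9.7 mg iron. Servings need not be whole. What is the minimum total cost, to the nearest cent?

$3.85

A basic optimal solution has at most two foods positive. Try each food alone and each pair with both targets met exactly.
tempeh only: max(313/80, 9.7/2.9) = 3.913 servings → $4.11.
cottage cheese only: max(313/86, 9.7/0.4) = 24.25 servings → $25.46.
almonds only: max(313/79, 9.7/1.4) = 6.929 servings → $7.97.
pasta only: max(313/24, 9.7/2.0) = 13.04 servings → $3.91.
tempeh + cottage cheese with both tight: 3.261 servings and 0.6058 servings → $4.06.
tempeh + almonds with both tight: 2.802 servings and 1.125 servings → $4.24.
tempeh + pasta: the both-tight solution has a negative serving — not a feasible corner.
cottage cheese + almonds with both targets exact would need a negative amount; discard.
cottage cheese + pasta with both tight: 2.421 servings and 4.366 servings → $3.85.
almonds + pasta with both tight: 3.161 servings and 2.637 servings → $4.43.
So the least-cost plan costs $3.85.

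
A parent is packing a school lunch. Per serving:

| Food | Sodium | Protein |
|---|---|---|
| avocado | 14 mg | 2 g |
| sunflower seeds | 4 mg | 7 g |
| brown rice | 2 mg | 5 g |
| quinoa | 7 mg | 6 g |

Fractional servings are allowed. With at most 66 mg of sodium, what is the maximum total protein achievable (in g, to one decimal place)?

Protein per mg sodium: brown rice 2.5, sunflower seeds 1.75, quinoa 0.8571, avocado 0.1429.
With no serving limits, spend the whole sodium allowance on brown rice: 66 mg / 2 mg × 5 g = 165.0 g.

165.0 g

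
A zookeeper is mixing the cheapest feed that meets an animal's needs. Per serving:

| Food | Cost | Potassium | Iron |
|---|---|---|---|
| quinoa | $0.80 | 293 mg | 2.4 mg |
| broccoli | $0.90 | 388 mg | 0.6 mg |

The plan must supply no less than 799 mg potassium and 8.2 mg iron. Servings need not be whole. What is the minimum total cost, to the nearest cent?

Two binding constraints pin down two serving amounts, so the optimal mix uses at most two foods. The candidates are each food alone (scaled to the tighter of potassium/iron) and each pair with both constraints tight.
quinoa only: max(799/293, 8.2/2.4) = 3.417 servings → $2.73.
broccoli only: max(799/388, 8.2/0.6) = 13.67 servings → $12.30.
quinoa + broccoli: intersection lies outside the first quadrant.
So the least-cost plan costs $2.73.

$2.73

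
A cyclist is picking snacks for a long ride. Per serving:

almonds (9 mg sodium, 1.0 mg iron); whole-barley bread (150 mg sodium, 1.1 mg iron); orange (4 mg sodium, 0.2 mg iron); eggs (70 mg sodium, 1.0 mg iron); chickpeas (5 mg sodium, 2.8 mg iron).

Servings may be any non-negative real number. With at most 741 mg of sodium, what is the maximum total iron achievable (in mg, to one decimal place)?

415.0 mg

Iron per mg sodium: chickpeas 0.56, almonds 0.1111, orange 0.05, eggs 0.01429, whole-barley bread 0.007333.
With no serving limits, spend the whole sodium allowance on chickpeas: 741 mg / 5 mg × 2.8 mg = 415.0 mg.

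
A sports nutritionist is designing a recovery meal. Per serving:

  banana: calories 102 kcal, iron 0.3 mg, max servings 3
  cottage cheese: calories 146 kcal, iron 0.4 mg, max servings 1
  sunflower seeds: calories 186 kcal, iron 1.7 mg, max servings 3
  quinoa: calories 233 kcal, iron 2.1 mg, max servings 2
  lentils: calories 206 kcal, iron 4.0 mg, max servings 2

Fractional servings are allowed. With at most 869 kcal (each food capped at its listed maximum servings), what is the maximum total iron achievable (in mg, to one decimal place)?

12.2 mg

Iron per kcal: lentils 0.01942, sunflower seeds 0.00914, quinoa 0.009013, banana 0.002941, cottage cheese 0.00274.
Take 2 servings of lentils: uses 412 kcal, +8.0 mg iron (running total 8.0 mg).
Take 2.457 servings of sunflower seeds: uses 457 kcal, +4.2 mg iron (running total 12.2 mg).
Filling greedily by iron-per-kcal is optimal for one linear limit, giving 12.2 mg.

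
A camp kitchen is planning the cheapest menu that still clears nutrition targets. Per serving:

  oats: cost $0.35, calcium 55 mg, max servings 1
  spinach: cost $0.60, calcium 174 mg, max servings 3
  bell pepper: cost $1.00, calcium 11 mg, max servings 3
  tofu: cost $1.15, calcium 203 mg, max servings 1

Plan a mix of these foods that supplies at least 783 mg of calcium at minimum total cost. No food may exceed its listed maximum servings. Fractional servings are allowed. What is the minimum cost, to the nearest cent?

$3.57

Cost per mg of calcium: spinach $0.0034, tofu $0.0057, oats $0.0064, bell pepper $0.0909.
Take 3 servings of spinach: +522.0 mg calcium for $1.80 (total $1.80, still need 261.0 mg).
Take 1 serving of tofu: +203.0 mg calcium for $1.15 (total $2.95, still need 58.0 mg).
Take 1 serving of oats: +55.0 mg calcium for $0.35 (total $3.30, still need 3.0 mg).
Take 0.2727 servings of bell pepper: +3.0 mg calcium for $0.27 (total $3.57, still need 0.0 mg).
Filling from the cheapest source first is optimal under one linear minimum: $3.57.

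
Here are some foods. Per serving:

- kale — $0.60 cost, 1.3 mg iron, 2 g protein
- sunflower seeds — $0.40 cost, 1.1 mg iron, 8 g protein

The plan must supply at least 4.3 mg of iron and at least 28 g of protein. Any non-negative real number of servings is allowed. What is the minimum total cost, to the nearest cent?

$1.56

With two linear requirements the optimum uses one or two foods; enumerate the corners.
kale only: max(4.3/1.3, 28/2) = 14 servings → $8.40.
sunflower seeds only: max(4.3/1.1, 28/8) = 3.909 servings → $1.56.
kale + sunflower seeds with both tight: 0.439 servings and 3.39 servings → $1.62.
Cheapest feasible corner: $1.56.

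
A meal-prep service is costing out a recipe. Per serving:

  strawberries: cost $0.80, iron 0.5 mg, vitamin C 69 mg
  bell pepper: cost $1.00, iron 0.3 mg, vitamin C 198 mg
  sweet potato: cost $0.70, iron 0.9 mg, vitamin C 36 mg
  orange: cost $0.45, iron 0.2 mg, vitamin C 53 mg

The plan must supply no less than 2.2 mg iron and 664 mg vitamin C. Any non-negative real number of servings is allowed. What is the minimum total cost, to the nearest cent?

For a min-cost LP with two ≥-constraints, a basic feasible solution has at most two positive variables.
strawberries only: max(2.2/0.5, 664/69) = 9.623 servings → $7.70.
bell pepper only: max(2.2/0.3, 664/198) = 7.333 servings → $7.33.
sweet potato only: max(2.2/0.9, 664/36) = 18.44 servings → $12.91.
orange only: max(2.2/0.2, 664/53) = 12.53 servings → $5.64.
strawberries + bell pepper with both tight: 3.019 servings and 2.301 servings → $4.72.
strawberries + sweet potato: intersection lies outside the first quadrant.
strawberries + orange: intersection lies outside the first quadrant.
bell pepper + sweet potato with both tight: 3.097 servings and 1.412 servings → $4.09.
bell pepper + orange with both tight: 0.6835 servings and 9.975 servings → $5.17.
sweet potato + orange: intersection lies outside the first quadrant.
So the least-cost plan costs $4.09.

$4.09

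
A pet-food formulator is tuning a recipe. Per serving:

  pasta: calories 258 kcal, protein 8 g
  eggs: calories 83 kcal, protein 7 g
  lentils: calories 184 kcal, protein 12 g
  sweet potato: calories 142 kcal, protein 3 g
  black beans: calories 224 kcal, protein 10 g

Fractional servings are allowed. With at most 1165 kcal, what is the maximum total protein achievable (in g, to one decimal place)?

98.3 g

Protein per kcal: eggs 0.08434, lentils 0.06522, black beans 0.04464, pasta 0.03101, sweet potato 0.02113.
With no serving limits, spend the whole calories allowance on eggs: 1165 kcal / 83 kcal × 7 g = 98.3 g.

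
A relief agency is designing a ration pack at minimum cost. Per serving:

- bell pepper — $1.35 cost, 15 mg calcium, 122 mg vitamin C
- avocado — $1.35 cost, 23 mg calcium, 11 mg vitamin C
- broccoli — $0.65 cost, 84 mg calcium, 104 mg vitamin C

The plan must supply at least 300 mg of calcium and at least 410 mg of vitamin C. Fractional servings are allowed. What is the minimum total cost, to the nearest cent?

With two linear requirements the optimum uses one or two foods; enumerate the corners.
bell pepper only: max(300/15, 410/122) = 20 servings → $27.00.
avocado only: max(300/23, 410/11) = 37.27 servings → $50.32.
broccoli only: max(300/84, 410/104) = 3.942 servings → $2.56.
bell pepper + avocado with both tight: 2.321 servings and 11.53 servings → $18.70.
bell pepper + broccoli with both tight: 0.3729 servings and 3.505 servings → $2.78.
avocado + broccoli with both targets exact would need a negative amount; discard.
So the least-cost plan costs $2.56.

$2.56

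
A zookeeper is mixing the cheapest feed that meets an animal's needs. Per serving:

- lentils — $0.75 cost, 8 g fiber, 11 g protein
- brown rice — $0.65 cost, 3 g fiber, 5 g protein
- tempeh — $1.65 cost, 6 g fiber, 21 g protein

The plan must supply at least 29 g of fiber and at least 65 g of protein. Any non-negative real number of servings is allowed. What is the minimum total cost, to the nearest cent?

$4.43

For a min-cost LP with two ≥-constraints, a basic feasible solution has at most two positive variables.
lentils only: max(29/8, 65/11) = 5.909 servings → $4.43.
brown rice only: max(29/3, 65/5) = 13 servings → $8.45.
tempeh only: max(29/6, 65/21) = 4.833 servings → $7.97.
lentils + brown rice with both targets exact would need a negative amount; discard.
lentils + tempeh with both tight: 2.147 servings and 1.971 servings → $4.86.
brown rice + tempeh with both tight: 6.636 servings and 1.515 servings → $6.81.
Cheapest feasible corner: $4.43.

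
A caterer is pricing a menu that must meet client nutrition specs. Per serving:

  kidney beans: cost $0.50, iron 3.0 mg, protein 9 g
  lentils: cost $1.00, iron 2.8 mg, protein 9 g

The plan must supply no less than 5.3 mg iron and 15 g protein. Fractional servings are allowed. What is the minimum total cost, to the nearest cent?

$0.88

At the optimum either one food covers both requirements or two foods hit both targets exactly; no other combination can be cheaper.
kidney beans only: max(5.3/3.0, 15/9) = 1.767 servings → $0.88.
lentils only: max(5.3/2.8, 15/9) = 1.893 servings → $1.89.
kidney beans + lentils with both targets exact would need a negative amount; discard.
So the least-cost plan costs $0.88.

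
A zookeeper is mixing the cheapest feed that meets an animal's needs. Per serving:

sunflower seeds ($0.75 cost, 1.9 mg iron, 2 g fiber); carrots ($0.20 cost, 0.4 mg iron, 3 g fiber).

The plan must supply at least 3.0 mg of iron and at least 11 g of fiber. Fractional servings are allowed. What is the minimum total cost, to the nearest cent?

$1.31

The cheapest plan sits at a corner of the feasible region — with two constraints it uses at most two foods.
sunflower seeds only: max(3.0/1.9, 11/2) = 5.5 servings → $4.12.
carrots only: max(3.0/0.4, 11/3) = 7.5 servings → $1.50.
sunflower seeds + carrots with both tight: 0.9388 servings and 3.041 servings → $1.31.
So the least-cost plan costs $1.31.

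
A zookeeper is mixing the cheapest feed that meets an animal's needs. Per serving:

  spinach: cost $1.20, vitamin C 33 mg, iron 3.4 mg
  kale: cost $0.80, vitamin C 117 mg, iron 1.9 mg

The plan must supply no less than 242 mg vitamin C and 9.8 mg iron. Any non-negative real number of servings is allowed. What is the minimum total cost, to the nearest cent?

spinach only: max(242/33, 9.8/3.4) = 7.333 servings → $8.80.
kale only: max(242/117, 9.8/1.9) = 5.158 servings → $4.13.
spinach + kale with both tight: 2.05 servings and 1.49 servings → $3.65.
So the least-cost plan costs $3.65.

$3.65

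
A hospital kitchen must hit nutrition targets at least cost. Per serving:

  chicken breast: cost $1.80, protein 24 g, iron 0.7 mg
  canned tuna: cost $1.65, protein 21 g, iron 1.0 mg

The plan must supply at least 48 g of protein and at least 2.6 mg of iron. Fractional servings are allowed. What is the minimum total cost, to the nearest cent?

$4.29

With two linear requirements the optimum uses one or two foods; enumerate the corners.
chicken breast only: max(48/24, 2.6/0.7) = 3.714 servings → $6.69.
canned tuna only: max(48/21, 2.6/1.0) = 2.6 servings → $4.29.
chicken breast + canned tuna: the both-tight solution has a negative serving — not a feasible corner.
So the least-cost plan costs $4.29.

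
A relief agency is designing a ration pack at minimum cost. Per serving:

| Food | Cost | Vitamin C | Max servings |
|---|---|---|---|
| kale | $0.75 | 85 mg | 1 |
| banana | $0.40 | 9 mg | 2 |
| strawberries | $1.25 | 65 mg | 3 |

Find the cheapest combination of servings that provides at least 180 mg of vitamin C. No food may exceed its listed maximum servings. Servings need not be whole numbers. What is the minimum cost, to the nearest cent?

Cost per mg of vitamin C: kale $0.0088, strawberries $0.0192, banana $0.0444.
Take 1 serving of kale: +85.0 mg vitamin C for $0.75 (total $0.75, still need 95.0 mg).
Take 1.462 servings of strawberries: +95.0 mg vitamin C for $1.83 (total $2.58, still need 0.0 mg).
Greedy by cheapest-per-mg is optimal for a single linear constraint, so the minimum cost is $2.58.

$2.58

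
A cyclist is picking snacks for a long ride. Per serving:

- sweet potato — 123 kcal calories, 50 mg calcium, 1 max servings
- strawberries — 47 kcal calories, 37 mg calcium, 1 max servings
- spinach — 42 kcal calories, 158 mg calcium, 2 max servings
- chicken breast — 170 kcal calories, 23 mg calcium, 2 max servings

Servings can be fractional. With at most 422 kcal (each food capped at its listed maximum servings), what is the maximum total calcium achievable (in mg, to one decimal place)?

425.7 mg

Calcium per kcal: spinach 3.762, strawberries 0.7872, sweet potato 0.4065, chicken breast 0.1353.
Take 2 servings of spinach: uses 84 kcal, +316.0 mg calcium (running total 316.0 mg).
Take 1 serving of strawberries: uses 47 kcal, +37.0 mg calcium (running total 353.0 mg).
Take 1 serving of sweet potato: uses 123 kcal, +50.0 mg calcium (running total 403.0 mg).
Take 0.9882 servings of chicken breast: uses 168 kcal, +22.7 mg calcium (running total 425.7 mg).
Greedy by best ratio exhausts the calories allowance optimally: 425.7 mg.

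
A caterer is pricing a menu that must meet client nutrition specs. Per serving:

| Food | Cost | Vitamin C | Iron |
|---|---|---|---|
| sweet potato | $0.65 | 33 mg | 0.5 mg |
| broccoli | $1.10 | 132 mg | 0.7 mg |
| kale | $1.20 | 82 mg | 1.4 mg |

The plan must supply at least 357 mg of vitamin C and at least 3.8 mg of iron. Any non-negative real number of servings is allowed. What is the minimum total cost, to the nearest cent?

$4.00

A basic optimal solution has at most two foods positive. Try each food alone and each pair with both targets met exactly.
sweet potato only: max(357/33, 3.8/0.5) = 10.82 servings → $7.03.
broccoli only: max(357/132, 3.8/0.7) = 5.429 servings → $5.97.
kale only: max(357/82, 3.8/1.4) = 4.354 servings → $5.22.
sweet potato + broccoli with both tight: 5.867 servings and 1.238 servings → $5.18.
sweet potato + kale with both targets exact would need a negative amount; discard.
broccoli + kale with both tight: 1.477 servings and 1.976 servings → $4.00.
The minimum over all feasible corners is $4.00.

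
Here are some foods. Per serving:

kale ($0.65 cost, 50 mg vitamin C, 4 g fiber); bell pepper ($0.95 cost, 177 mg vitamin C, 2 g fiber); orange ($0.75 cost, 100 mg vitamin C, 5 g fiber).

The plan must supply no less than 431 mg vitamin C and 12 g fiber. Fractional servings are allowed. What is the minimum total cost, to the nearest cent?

$2.71

The cheapest plan sits at a corner of the feasible region — with two constraints it uses at most two foods.
kale only: max(431/50, 12/4) = 8.62 servings → $5.60.
bell pepper only: max(431/177, 12/2) = 6 servings → $5.70.
orange only: max(431/100, 12/5) = 4.31 servings → $3.23.
kale + bell pepper with both tight: 2.076 servings and 1.849 servings → $3.11.
kale + orange with both targets exact would need a negative amount; discard.
bell pepper + orange with both tight: 1.394 servings and 1.842 servings → $2.71.
So the least-cost plan costs $2.71.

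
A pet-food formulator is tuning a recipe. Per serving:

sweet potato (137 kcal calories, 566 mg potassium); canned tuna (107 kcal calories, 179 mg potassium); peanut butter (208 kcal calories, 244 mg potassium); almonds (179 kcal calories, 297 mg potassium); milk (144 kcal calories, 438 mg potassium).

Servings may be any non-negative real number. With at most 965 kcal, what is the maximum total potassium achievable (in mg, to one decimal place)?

3986.8 mg

Potassium per kcal: sweet potato 4.131, milk 3.042, canned tuna 1.673, almonds 1.659, peanut butter 1.173.
With no serving limits, spend the whole calories allowance on sweet potato: 965 kcal / 137 kcal × 566 mg = 3986.8 mg.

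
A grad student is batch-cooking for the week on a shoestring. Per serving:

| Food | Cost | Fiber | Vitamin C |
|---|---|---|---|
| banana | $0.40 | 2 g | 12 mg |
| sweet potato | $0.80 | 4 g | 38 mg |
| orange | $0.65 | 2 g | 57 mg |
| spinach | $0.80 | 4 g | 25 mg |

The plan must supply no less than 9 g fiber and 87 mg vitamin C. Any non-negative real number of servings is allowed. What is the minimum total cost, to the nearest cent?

This is a tiny linear program; its minimum lies at a vertex of the feasible set. List the vertices and price them.
banana only: max(9/2, 87/12) = 7.25 servings → $2.90.
sweet potato only: max(9/4, 87/38) = 2.289 servings → $1.83.
orange only: max(9/2, 87/57) = 4.5 servings → $2.92.
spinach only: max(9/4, 87/25) = 3.48 servings → $2.78.
banana + sweet potato: the both-tight solution has a negative serving — not a feasible corner.
banana + orange with both tight: 3.767 servings and 0.7333 servings → $1.98.
banana + spinach: the both-tight solution has a negative serving — not a feasible corner.
sweet potato + orange with both tight: 2.23 servings and 0.03947 servings → $1.81.
sweet potato + spinach: intersection lies outside the first quadrant.
orange + spinach with both tight: 0.691 servings and 1.904 servings → $1.97.
Cheapest feasible corner: $1.81.

$1.81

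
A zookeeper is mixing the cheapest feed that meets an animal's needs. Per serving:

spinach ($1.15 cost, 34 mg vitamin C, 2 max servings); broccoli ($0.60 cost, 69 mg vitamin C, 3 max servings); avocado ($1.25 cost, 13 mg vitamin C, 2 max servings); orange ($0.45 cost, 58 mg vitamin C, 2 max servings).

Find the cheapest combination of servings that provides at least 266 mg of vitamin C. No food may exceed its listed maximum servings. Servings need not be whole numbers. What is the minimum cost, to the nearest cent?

Cost per mg of vitamin C: orange $0.0078, broccoli $0.0087, spinach $0.0338, avocado $0.0962.
Take 2 servings of orange: +116.0 mg vitamin C for $0.90 (total $0.90, still need 150.0 mg).
Take 2.174 servings of broccoli: +150.0 mg vitamin C for $1.30 (total $2.20, still need 0.0 mg).
Greedy by cheapest-per-mg is optimal for a single linear constraint, so the minimum cost is $2.20.

$2.20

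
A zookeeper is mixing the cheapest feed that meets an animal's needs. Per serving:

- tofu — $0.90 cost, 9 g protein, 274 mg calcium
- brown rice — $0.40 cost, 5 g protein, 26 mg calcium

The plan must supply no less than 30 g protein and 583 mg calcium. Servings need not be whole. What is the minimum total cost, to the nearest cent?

Two binding constraints pin down two serving amounts, so the optimal mix uses at most two foods. The candidates are each food alone (scaled to the tighter of protein/calcium) and each pair with both constraints tight.
tofu only: max(30/9, 583/274) = 3.333 servings → $3.00.
brown rice only: max(30/5, 583/26) = 22.42 servings → $8.97.
tofu + brown rice with both tight: 1.879 servings and 2.617 servings → $2.74.
The minimum over all feasible corners is $2.74.

$2.74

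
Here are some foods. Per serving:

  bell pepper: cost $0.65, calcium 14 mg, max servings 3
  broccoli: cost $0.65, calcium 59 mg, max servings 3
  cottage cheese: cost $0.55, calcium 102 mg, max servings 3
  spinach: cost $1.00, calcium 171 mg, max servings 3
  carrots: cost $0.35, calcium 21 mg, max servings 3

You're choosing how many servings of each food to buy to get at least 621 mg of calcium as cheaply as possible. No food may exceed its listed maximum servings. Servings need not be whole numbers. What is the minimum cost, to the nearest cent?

$3.49

Cost per mg of calcium: cottage cheese $0.0054, spinach $0.0058, broccoli $0.0110, carrots $0.0167, bell pepper $0.0464.
Take 3 servings of cottage cheese: +306.0 mg calcium for $1.65 (total $1.65, still need 315.0 mg).
Take 1.842 servings of spinach: +315.0 mg calcium for $1.84 (total $3.49, still need 0.0 mg).
Filling from the cheapest source first is optimal under one linear minimum: $3.49.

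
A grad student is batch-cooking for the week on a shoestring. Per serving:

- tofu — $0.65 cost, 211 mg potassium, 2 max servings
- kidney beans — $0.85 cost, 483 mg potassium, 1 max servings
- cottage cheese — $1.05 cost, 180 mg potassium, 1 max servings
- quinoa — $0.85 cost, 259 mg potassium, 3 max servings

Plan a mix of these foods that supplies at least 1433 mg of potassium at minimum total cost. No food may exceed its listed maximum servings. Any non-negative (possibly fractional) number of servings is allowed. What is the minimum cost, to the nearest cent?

$3.88

Cost per mg of potassium: kidney beans $0.0018, tofu $0.0031, quinoa $0.0033, cottage cheese $0.0058.
Take 1 serving of kidney beans: +483.0 mg potassium for $0.85 (total $0.85, still need 950.0 mg).
Take 2 servings of tofu: +422.0 mg potassium for $1.30 (total $2.15, still need 528.0 mg).
Take 2.039 servings of quinoa: +528.0 mg potassium for $1.73 (total $3.88, still need 0.0 mg).
Greedy by cheapest-per-mg is optimal for a single linear constraint, so the minimum cost is $3.88.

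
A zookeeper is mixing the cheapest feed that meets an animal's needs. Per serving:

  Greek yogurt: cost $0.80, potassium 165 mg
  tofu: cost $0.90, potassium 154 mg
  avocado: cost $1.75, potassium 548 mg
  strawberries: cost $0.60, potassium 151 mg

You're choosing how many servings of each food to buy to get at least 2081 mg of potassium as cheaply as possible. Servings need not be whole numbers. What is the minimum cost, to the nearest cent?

Cost per mg of potassium: avocado $0.0032, strawberries $0.0040, Greek yogurt $0.0048, tofu $0.0058.
With no serving limits, use only avocado: 2081 mg / 548 mg = 3.797 servings × $1.75 = $6.65.

$6.65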